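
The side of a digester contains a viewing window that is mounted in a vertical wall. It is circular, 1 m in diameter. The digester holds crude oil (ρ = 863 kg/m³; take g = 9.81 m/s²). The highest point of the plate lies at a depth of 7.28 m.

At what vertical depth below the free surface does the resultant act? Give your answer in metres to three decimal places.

h_p = 7.788 m

γ = ρg = 863 × 9.81 / 1000 = 8.46603 kN/m³.
The centroid is at the centre, 0.5 m below the top of the plate, so the centroid depth is h_c = 7.28 + 0.5 = 7.78 m.
A = π(0.5)² = 0.785398 m².
Resultant F = γ·h_c·A = 8.46603 × 7.78 × 0.785398 = 51.7308 kN.
I_c = πr⁴/4 = π × 0.5⁴/4 = 0.0490874 m⁴.
Centre of pressure: y_p = y_c + I_c/(y_c·A) = 7.78 + 0.0490874/(7.78 × 0.785398) = 7.78 + 0.00803342 = 7.78803 m along the plane.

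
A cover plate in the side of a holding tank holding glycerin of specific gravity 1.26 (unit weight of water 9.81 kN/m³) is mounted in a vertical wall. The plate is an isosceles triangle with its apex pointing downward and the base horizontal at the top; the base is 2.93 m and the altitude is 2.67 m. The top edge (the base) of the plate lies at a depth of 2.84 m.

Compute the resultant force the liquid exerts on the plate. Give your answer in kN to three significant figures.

γ = 1.26 × 9.81 = 12.3606 kN/m³.
With the apex down, the centroid sits h/3 = 2.67/3 = 0.89 m below the base (the top edge), so the centroid depth is h_c = 2.84 + 0.89 = 3.73 m.
A = ½ × 2.93 × 2.67 = 3.91155 m².
Resultant F = γ·h_c·A = 12.3606 × 3.73 × 3.91155 = 180.342 kN.

F ≈ 180 kN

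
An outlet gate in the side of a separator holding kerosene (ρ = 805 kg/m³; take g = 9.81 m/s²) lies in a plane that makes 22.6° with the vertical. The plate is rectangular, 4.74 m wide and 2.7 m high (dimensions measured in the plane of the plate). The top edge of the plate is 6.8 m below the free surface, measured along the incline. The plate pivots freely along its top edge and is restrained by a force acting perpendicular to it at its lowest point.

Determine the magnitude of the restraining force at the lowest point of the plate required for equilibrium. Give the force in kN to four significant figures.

P ≈ 401.2 kN

γ = ρg = 805 × 9.81 / 1000 = 7.89705 kN/m³.
The plate makes 22.6° with the vertical, i.e. θ = 90° − 22.6° = 67.4° to the horizontal. Measuring y along the incline from the free-surface line, vertical depth h = y·sinθ with sinθ = 0.923210.
The centroid lies 2.7/2 = 1.35 m below the top edge, so y_c = 6.8 + 1.35 = 8.15 m and h_c = 8.15 × 0.923210 = 7.52416 m.
A = 4.74 × 2.7 = 12.798 m².
Resultant F = γ·h_c·A = 7.89705 × 7.52416 × 12.798 = 760.44 kN.
I_c = b·h³/12 = 4.74 × 2.7³/12 = 7.77479 m⁴.
Centre of pressure: y_p = y_c + I_c/(y_c·A) = 8.15 + 7.77479/(8.15 × 12.798) = 8.15 + 0.0745399 = 8.22454 m along the plane.
The resultant acts 1.35 + 0.0745399 = 1.42454 m (along the plate) below the hinge at the top edge, so the moment about the hinge is M = F × 1.42454 = 760.44 × 1.42454 = 1083.28 kN·m.
A normal force at the bottom, 2.7 m from the hinge, must supply this moment: P = 1083.28/2.7 = 401.215 kN.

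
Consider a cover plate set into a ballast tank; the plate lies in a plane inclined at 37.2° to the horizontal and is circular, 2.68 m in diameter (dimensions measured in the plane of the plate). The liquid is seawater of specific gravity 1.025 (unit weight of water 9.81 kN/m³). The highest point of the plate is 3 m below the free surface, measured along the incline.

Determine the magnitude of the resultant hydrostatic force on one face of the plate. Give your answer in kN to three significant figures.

F ≈ 149 kN

γ = 1.025 × 9.81 = 10.05525 kN/m³.
Let θ = 37.2° be the plate's angle to the horizontal; measure y along the incline from where the plane meets the free surface. Vertical depth h = y·sinθ with sinθ = 0.604599.
The centroid is at the centre, 1.34 m below the top of the plate, so y_c = 3 + 1.34 = 4.34 m and h_c = 4.34 × 0.604599 = 2.62396 m.
A = π(1.34)² = 5.64104 m².
Resultant F = γ·h_c·A = 10.05525 × 2.62396 × 5.64104 = 148.836 kN.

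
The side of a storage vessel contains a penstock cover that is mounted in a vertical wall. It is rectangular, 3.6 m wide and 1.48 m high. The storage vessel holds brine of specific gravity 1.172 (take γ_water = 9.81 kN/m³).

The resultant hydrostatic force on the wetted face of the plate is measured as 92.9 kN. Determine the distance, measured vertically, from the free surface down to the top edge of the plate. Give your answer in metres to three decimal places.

d_top ≈ 0.777 m

γ = 1.172 × 9.81 = 11.49732 kN/m³.
A = 3.6 × 1.48 = 5.328 m².
From F = γ·h_c·A, the centroid depth is h_c = 92.9/(11.49732 × 5.328) = 1.51654 m.
The centroid lies 1.48/2 = 0.74 m below the top edge, so the top edge sits at h_top = 1.51654 − 0.74 = 0.77654 m below the surface.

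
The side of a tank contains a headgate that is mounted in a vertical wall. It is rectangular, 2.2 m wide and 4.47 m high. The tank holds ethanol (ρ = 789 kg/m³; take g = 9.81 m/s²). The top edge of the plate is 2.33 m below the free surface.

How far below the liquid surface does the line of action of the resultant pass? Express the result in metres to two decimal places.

γ = ρg = 789 × 9.81 / 1000 = 7.74009 kN/m³.
The centroid lies 4.47/2 = 2.235 m below the top edge, so the centroid depth is h_c = 2.33 + 2.235 = 4.565 m.
A = 2.2 × 4.47 = 9.834 m².
Resultant F = γ·h_c·A = 7.74009 × 4.565 × 9.834 = 347.47 kN.
I_c = b·h³/12 = 2.2 × 4.47³/12 = 16.3743 m⁴.
Centre of pressure: y_p = y_c + I_c/(y_c·A) = 4.565 + 16.3743/(4.565 × 9.834) = 4.565 + 0.364747 = 4.92975 m along the plane.

h_p = 4.93 m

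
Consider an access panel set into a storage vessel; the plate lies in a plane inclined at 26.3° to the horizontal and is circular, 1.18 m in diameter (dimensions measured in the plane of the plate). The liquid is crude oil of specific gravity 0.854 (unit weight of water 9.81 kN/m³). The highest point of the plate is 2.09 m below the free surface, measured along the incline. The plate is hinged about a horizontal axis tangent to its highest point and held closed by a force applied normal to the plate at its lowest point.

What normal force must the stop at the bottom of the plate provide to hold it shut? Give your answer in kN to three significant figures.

γ = 0.854 × 9.81 = 8.37774 kN/m³.
Let θ = 26.3° be the plate's angle to the horizontal; measure y along the incline from where the plane meets the free surface. Vertical depth h = y·sinθ with sinθ = 0.443071.
The centroid is at the centre, 0.59 m below the top of the plate, so y_c = 2.09 + 0.59 = 2.68 m and h_c = 2.68 × 0.443071 = 1.18743 m.
A = π(0.59)² = 1.09359 m².
Resultant F = γ·h_c·A = 8.37774 × 1.18743 × 1.09359 = 10.879 kN.
I_c = πr⁴/4 = π × 0.59⁴/4 = 0.0951695 m⁴.
Centre of pressure: y_p = y_c + I_c/(y_c·A) = 2.68 + 0.0951695/(2.68 × 1.09359) = 2.68 + 0.032472 = 2.71247 m along the plane.
The resultant acts 0.59 + 0.032472 = 0.622472 m (along the plate) below the hinge at the top edge, so the moment about the hinge is M = F × 0.622472 = 10.879 × 0.622472 = 6.77187 kN·m.
A normal force at the bottom, 1.18 m from the hinge, must supply this moment: P = 6.77187/1.18 = 5.73887 kN.

P ≈ 5.74 kN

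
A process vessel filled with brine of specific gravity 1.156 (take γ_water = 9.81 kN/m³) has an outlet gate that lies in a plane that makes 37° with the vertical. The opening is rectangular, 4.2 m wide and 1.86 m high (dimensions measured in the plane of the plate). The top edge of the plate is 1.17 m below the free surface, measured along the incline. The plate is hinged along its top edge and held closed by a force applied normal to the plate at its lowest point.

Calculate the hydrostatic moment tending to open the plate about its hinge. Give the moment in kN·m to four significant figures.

γ = 1.156 × 9.81 = 11.34036 kN/m³.
The plate makes 37° with the vertical, i.e. θ = 90° − 37° = 53° to the horizontal. Measuring y along the incline from the free-surface line, vertical depth h = y·sinθ with sinθ = 0.798636.
The centroid lies 1.86/2 = 0.93 m below the top edge, so y_c = 1.17 + 0.93 = 2.1 m and h_c = 2.1 × 0.798636 = 1.67714 m.
A = 4.2 × 1.86 = 7.812 m².
Resultant F = γ·h_c·A = 11.34036 × 1.67714 × 7.812 = 148.579 kN.
I_c = b·h³/12 = 4.2 × 1.86³/12 = 2.2522 m⁴.
Centre of pressure: y_p = y_c + I_c/(y_c·A) = 2.1 + 2.2522/(2.1 × 7.812) = 2.1 + 0.137286 = 2.23729 m along the plane.
The resultant acts 0.93 + 0.137286 = 1.06729 m (along the plate) below the hinge at the top edge, so the moment about the hinge is M = F × 1.06729 = 148.579 × 1.06729 = 158.577 kN·m.

M ≈ 158.6 kN·m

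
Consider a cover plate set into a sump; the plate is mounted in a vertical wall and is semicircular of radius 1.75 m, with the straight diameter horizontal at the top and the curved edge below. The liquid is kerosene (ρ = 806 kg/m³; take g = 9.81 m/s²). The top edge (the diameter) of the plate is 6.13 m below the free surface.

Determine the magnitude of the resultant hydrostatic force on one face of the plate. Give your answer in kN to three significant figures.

γ = ρg = 806 × 9.81 / 1000 = 7.90686 kN/m³.
The centroid of a semicircle lies 4r/(3π) = 0.742723 m from the diameter, here below the top edge, so the centroid depth is h_c = 6.13 + 0.742723 = 6.87272 m.
A = πr²/2 = π × 1.75²/2 = 4.81056 m².
Resultant F = γ·h_c·A = 7.90686 × 6.87272 × 4.81056 = 261.414 kN.

F ≈ 261 kN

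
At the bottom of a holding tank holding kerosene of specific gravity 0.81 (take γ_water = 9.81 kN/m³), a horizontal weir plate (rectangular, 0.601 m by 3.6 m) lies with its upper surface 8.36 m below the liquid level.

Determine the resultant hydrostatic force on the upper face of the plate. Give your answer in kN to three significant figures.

F ≈ 144 kN

γ = 0.81 × 9.81 = 7.9461 kN/m³.
The plate is horizontal, so pressure is uniform at p = γ·h = 7.9461 × 8.36 = 66.4294 kN/m².
A = 0.601 × 3.6 = 2.1636 m².
F = p·A = 66.4294 × 2.1636 = 143.727 kN.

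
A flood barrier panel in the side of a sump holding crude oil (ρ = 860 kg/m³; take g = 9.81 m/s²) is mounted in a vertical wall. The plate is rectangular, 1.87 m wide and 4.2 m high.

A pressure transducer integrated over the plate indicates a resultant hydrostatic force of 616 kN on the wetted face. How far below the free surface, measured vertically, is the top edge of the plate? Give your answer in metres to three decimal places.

d_top ≈ 7.197 m

γ = ρg = 860 × 9.81 / 1000 = 8.4366 kN/m³.
A = 1.87 × 4.2 = 7.854 m².
From F = γ·h_c·A, the centroid depth is h_c = 616/(8.4366 × 7.854) = 9.29656 m.
The centroid lies 4.2/2 = 2.1 m below the top edge, so the top edge sits at h_top = 9.29656 − 2.1 = 7.19656 m below the surface.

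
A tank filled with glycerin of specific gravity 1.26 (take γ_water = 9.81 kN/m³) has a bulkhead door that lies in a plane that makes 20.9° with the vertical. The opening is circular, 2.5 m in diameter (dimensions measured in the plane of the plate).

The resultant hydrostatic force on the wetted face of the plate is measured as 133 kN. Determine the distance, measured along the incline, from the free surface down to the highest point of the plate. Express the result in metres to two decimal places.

y_top ≈ 1.10 m

γ = 1.26 × 9.81 = 12.3606 kN/m³.
A = π(1.25)² = 4.90874 m².
From F = γ·h_c·A, the centroid depth is h_c = 133/(12.3606 × 4.90874) = 2.19201 m.
The plate makes 20.9° with the vertical, i.e. θ = 90° − 20.9° = 69.1° to the horizontal. Measuring y along the incline from the free-surface line, vertical depth h = y·sinθ with sinθ = 0.934204.
Along the incline, y_c = h_c/sinθ = 2.19201/0.934204 = 2.34639 m.
The centroid is at the centre, 1.25 m below the top of the plate, so the highest point sits at y_top = 2.34639 − 1.25 = 1.09639 m along the incline.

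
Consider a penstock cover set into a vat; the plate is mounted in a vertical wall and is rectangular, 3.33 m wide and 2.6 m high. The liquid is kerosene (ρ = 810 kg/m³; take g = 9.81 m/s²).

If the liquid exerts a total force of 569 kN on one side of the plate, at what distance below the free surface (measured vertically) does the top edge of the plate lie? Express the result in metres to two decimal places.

d_top ≈ 6.97 m

γ = ρg = 810 × 9.81 / 1000 = 7.9461 kN/m³.
A = 3.33 × 2.6 = 8.658 m².
From F = γ·h_c·A, the centroid depth is h_c = 569/(7.9461 × 8.658) = 8.27067 m.
The centroid lies 2.6/2 = 1.3 m below the top edge, so the top edge sits at h_top = 8.27067 − 1.3 = 6.97067 m below the surface.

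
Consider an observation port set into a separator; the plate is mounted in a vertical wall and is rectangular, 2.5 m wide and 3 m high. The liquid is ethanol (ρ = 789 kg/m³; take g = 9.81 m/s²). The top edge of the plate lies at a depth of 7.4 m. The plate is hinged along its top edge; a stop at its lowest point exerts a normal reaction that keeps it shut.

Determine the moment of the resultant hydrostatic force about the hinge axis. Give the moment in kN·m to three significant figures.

M ≈ 819 kN·m

γ = ρg = 789 × 9.81 / 1000 = 7.74009 kN/m³.
The centroid lies 3/2 = 1.5 m below the top edge, so the centroid depth is h_c = 7.4 + 1.5 = 8.9 m.
A = 2.5 × 3 = 7.5 m².
Resultant F = γ·h_c·A = 7.74009 × 8.9 × 7.5 = 516.651 kN.
I_c = b·h³/12 = 2.5 × 3³/12 = 5.625 m⁴.
Centre of pressure: y_p = y_c + I_c/(y_c·A) = 8.9 + 5.625/(8.9 × 7.5) = 8.9 + 0.0842697 = 8.98427 m along the plane.
The resultant acts 1.5 + 0.0842697 = 1.58427 m (along the plate) below the hinge at the top edge, so the moment about the hinge is M = F × 1.58427 = 516.651 × 1.58427 = 818.515 kN·m.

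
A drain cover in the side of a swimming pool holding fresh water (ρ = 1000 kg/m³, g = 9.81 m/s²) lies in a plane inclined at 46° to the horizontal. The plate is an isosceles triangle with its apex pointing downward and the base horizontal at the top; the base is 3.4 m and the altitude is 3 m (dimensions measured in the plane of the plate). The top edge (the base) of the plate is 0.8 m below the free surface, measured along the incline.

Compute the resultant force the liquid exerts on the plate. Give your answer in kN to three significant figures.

F ≈ 64.8 kN

γ = ρg = 1000 × 9.81 = 9810 N/m³ = 9.81 kN/m³.
Let θ = 46° be the plate's angle to the horizontal; measure y along the incline from where the plane meets the free surface. Vertical depth h = y·sinθ with sinθ = 0.719340.
With the apex down, the centroid sits h/3 = 3/3 = 1 m below the base (the top edge), so y_c = 0.8 + 1 = 1.8 m and h_c = 1.8 × 0.719340 = 1.29481 m.
A = ½ × 3.4 × 3 = 5.1 m².
Resultant F = γ·h_c·A = 9.81 × 1.29481 × 5.1 = 64.7806 kN.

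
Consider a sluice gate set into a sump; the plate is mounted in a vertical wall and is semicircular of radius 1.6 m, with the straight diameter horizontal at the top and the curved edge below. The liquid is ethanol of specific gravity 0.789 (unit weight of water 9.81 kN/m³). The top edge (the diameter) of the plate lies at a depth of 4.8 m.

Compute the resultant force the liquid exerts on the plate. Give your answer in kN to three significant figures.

γ = 0.789 × 9.81 = 7.74009 kN/m³.
The centroid of a semicircle lies 4r/(3π) = 0.679061 m from the diameter, here below the top edge, so the centroid depth is h_c = 4.8 + 0.679061 = 5.47906 m.
A = πr²/2 = π × 1.6²/2 = 4.02124 m².
Resultant F = γ·h_c·A = 7.74009 × 5.47906 × 4.02124 = 170.534 kN.

F ≈ 171 kN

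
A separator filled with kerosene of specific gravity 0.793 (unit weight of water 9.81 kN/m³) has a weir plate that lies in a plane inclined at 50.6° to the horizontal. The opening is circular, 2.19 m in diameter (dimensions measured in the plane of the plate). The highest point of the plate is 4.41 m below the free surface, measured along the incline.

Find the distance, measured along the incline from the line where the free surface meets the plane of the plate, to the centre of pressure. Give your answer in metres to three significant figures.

γ = 0.793 × 9.81 = 7.77933 kN/m³.
Let θ = 50.6° be the plate's angle to the horizontal; measure y along the incline from where the plane meets the free surface. Vertical depth h = y·sinθ with sinθ = 0.772734.
The centroid is at the centre, 1.095 m below the top of the plate, so y_c = 4.41 + 1.095 = 5.505 m and h_c = 5.505 × 0.772734 = 4.2539 m.
A = π(1.095)² = 3.76685 m².
Resultant F = γ·h_c·A = 7.77933 × 4.2539 × 3.76685 = 124.654 kN.
I_c = πr⁴/4 = π × 1.095⁴/4 = 1.12914 m⁴.
Centre of pressure: y_p = y_c + I_c/(y_c·A) = 5.505 + 1.12914/(5.505 × 3.76685) = 5.505 + 0.0544518 = 5.55945 m along the plane.

y_p = 5.56 m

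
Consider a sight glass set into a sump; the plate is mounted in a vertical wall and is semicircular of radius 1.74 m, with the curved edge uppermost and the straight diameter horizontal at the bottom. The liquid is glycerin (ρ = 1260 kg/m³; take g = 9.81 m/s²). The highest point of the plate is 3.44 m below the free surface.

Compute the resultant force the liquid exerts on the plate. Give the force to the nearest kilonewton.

γ = ρg = 1260 × 9.81 / 1000 = 12.3606 kN/m³.
The centroid lies 4r/(3π) = 0.738479 m above the diameter, so r − 4r/(3π) = 1.74 − 0.738479 = 1.00152 m below the topmost point, so the centroid depth is h_c = 3.44 + 1.00152 = 4.44152 m.
A = πr²/2 = π × 1.74²/2 = 4.75574 m².
Resultant F = γ·h_c·A = 12.3606 × 4.44152 × 4.75574 = 261.089 kN.

F ≈ 261 kN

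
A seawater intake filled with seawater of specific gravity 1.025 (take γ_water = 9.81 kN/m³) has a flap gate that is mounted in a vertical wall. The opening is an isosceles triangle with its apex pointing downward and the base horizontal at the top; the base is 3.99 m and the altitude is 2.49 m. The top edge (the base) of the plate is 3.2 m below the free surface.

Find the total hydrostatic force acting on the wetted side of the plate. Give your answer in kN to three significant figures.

γ = 1.025 × 9.81 = 10.05525 kN/m³.
With the apex down, the centroid sits h/3 = 2.49/3 = 0.83 m below the base (the top edge), so the centroid depth is h_c = 3.2 + 0.83 = 4.03 m.
A = ½ × 3.99 × 2.49 = 4.96755 m².
Resultant F = γ·h_c·A = 10.05525 × 4.03 × 4.96755 = 201.298 kN.

F ≈ 201 kN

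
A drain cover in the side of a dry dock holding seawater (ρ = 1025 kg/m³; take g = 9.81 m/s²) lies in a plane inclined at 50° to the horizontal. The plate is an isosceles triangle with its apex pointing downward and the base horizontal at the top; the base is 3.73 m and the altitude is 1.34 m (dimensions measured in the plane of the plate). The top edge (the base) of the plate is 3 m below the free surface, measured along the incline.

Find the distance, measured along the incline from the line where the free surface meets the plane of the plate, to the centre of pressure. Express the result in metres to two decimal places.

γ = ρg = 1025 × 9.81 / 1000 = 10.05525 kN/m³.
Let θ = 50° be the plate's angle to the horizontal; measure y along the incline from where the plane meets the free surface. Vertical depth h = y·sinθ with sinθ = 0.766044.
With the apex down, the centroid sits h/3 = 1.34/3 = 0.446667 m below the base (the top edge), so y_c = 3 + 0.446667 = 3.44667 m and h_c = 3.44667 × 0.766044 = 2.6403 m.
A = ½ × 3.73 × 1.34 = 2.4991 m².
Resultant F = γ·h_c·A = 10.05525 × 2.6403 × 2.4991 = 66.3483 kN.
I_c = b·h³/36 = 3.73 × 1.34³/36 = 0.249299 m⁴.
Centre of pressure: y_p = y_c + I_c/(y_c·A) = 3.44667 + 0.249299/(3.44667 × 2.4991) = 3.44667 + 0.0289426 = 3.47561 m along the plane.

y_p = 3.48 m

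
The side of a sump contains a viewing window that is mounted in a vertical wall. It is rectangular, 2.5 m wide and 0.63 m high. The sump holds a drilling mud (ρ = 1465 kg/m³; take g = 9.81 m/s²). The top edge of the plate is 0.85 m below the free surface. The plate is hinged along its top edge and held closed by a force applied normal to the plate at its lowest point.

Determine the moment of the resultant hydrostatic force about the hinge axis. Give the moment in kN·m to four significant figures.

M ≈ 9.055 kN·m

γ = ρg = 1465 × 9.81 / 1000 = 14.37165 kN/m³.
The centroid lies 0.63/2 = 0.315 m below the top edge, so the centroid depth is h_c = 0.85 + 0.315 = 1.165 m.
A = 2.5 × 0.63 = 1.575 m².
Resultant F = γ·h_c·A = 14.37165 × 1.165 × 1.575 = 26.3702 kN.
I_c = b·h³/12 = 2.5 × 0.63³/12 = 0.0520931 m⁴.
Centre of pressure: y_p = y_c + I_c/(y_c·A) = 1.165 + 0.0520931/(1.165 × 1.575) = 1.165 + 0.0283905 = 1.19339 m along the plane.
The resultant acts 0.315 + 0.0283905 = 0.34339 m (along the plate) below the hinge at the top edge, so the moment about the hinge is M = F × 0.34339 = 26.3702 × 0.34339 = 9.05526 kN·m.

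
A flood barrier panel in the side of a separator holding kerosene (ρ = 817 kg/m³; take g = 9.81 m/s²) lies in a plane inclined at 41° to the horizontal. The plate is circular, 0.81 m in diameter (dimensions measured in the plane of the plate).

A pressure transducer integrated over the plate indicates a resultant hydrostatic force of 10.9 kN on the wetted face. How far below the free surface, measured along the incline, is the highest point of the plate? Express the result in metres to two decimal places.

γ = ρg = 817 × 9.81 / 1000 = 8.01477 kN/m³.
A = π(0.405)² = 0.5153 m².
From F = γ·h_c·A, the centroid depth is h_c = 10.9/(8.01477 × 0.5153) = 2.63922 m.
Let θ = 41° be the plate's angle to the horizontal; measure y along the incline from where the plane meets the free surface. Vertical depth h = y·sinθ with sinθ = 0.656059.
Along the incline, y_c = h_c/sinθ = 2.63922/0.656059 = 4.02284 m.
The centroid is at the centre, 0.405 m below the top of the plate, so the highest point sits at y_top = 4.02284 − 0.405 = 3.61784 m along the incline.

y_top ≈ 3.62 m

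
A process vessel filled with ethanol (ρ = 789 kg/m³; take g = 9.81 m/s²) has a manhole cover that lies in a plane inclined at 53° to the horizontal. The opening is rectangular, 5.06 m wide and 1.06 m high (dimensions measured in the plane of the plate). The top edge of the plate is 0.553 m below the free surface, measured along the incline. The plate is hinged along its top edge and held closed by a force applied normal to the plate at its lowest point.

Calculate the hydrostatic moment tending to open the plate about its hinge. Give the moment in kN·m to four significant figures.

M ≈ 22.14 kN·m

γ = ρg = 789 × 9.81 / 1000 = 7.74009 kN/m³.
Let θ = 53° be the plate's angle to the horizontal; measure y along the incline from where the plane meets the free surface. Vertical depth h = y·sinθ with sinθ = 0.798636.
The centroid lies 1.06/2 = 0.53 m below the top edge, so y_c = 0.553 + 0.53 = 1.083 m and h_c = 1.083 × 0.798636 = 0.864923 m.
A = 5.06 × 1.06 = 5.3636 m².
Resultant F = γ·h_c·A = 7.74009 × 0.864923 × 5.3636 = 35.9071 kN.
I_c = b·h³/12 = 5.06 × 1.06³/12 = 0.502212 m⁴.
Centre of pressure: y_p = y_c + I_c/(y_c·A) = 1.083 + 0.502212/(1.083 × 5.3636) = 1.083 + 0.0864574 = 1.16946 m along the plane.
The resultant acts 0.53 + 0.0864574 = 0.616457 m (along the plate) below the hinge at the top edge, so the moment about the hinge is M = F × 0.616457 = 35.9071 × 0.616457 = 22.1352 kN·m.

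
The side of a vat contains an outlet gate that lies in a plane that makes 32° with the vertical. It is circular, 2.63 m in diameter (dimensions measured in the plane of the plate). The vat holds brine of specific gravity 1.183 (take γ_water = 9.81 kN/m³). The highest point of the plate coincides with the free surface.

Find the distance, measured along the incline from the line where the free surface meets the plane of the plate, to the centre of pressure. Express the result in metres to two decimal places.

y_p = 1.64 m

γ = 1.183 × 9.81 = 11.60523 kN/m³.
The plate makes 32° with the vertical, i.e. θ = 90° − 32° = 58° to the horizontal. Measuring y along the incline from the free-surface line, vertical depth h = y·sinθ with sinθ = 0.848048.
The centroid is at the centre, 1.315 m below the top of the plate, so y_c = 1.315 m and h_c = 1.315 × 0.848048 = 1.11518 m.
A = π(1.315)² = 5.43252 m².
Resultant F = γ·h_c·A = 11.60523 × 1.11518 × 5.43252 = 70.3072 kN.
I_c = πr⁴/4 = π × 1.315⁴/4 = 2.34851 m⁴.
Centre of pressure: y_p = y_c + I_c/(y_c·A) = 1.315 + 2.34851/(1.315 × 5.43252) = 1.315 + 0.32875 = 1.64375 m along the plane.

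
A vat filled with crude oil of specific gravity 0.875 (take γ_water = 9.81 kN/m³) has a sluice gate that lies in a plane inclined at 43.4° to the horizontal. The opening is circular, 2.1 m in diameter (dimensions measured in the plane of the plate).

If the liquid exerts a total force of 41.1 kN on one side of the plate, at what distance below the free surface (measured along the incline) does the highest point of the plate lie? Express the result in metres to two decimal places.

y_top ≈ 0.96 m

γ = 0.875 × 9.81 = 8.58375 kN/m³.
A = π(1.05)² = 3.46361 m².
From F = γ·h_c·A, the centroid depth is h_c = 41.1/(8.58375 × 3.46361) = 1.38241 m.
Let θ = 43.4° be the plate's angle to the horizontal; measure y along the incline from where the plane meets the free surface. Vertical depth h = y·sinθ with sinθ = 0.687088.
Along the incline, y_c = h_c/sinθ = 1.38241/0.687088 = 2.01198 m.
The centroid is at the centre, 1.05 m below the top of the plate, so the highest point sits at y_top = 2.01198 − 1.05 = 0.96198 m along the incline.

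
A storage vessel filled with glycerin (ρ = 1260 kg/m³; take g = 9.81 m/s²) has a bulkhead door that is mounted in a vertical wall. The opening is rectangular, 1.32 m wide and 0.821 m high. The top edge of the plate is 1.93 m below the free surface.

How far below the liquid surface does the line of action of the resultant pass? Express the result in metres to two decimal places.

h_p = 2.36 m

γ = ρg = 1260 × 9.81 / 1000 = 12.3606 kN/m³.
The centroid lies 0.821/2 = 0.4105 m below the top edge, so the centroid depth is h_c = 1.93 + 0.4105 = 2.3405 m.
A = 1.32 × 0.821 = 1.08372 m².
Resultant F = γ·h_c·A = 12.3606 × 2.3405 × 1.08372 = 31.352 kN.
I_c = b·h³/12 = 1.32 × 0.821³/12 = 0.0608726 m⁴.
Centre of pressure: y_p = y_c + I_c/(y_c·A) = 2.3405 + 0.0608726/(2.3405 × 1.08372) = 2.3405 + 0.0239992 = 2.3645 m along the plane.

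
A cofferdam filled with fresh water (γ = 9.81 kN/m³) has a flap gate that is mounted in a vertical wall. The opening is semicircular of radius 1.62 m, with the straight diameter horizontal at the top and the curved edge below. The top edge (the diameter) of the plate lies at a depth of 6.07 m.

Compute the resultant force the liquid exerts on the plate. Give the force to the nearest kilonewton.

γ = 9.81 kN/m³.
The centroid of a semicircle lies 4r/(3π) = 0.687549 m from the diameter, here below the top edge, so the centroid depth is h_c = 6.07 + 0.687549 = 6.75755 m.
A = πr²/2 = π × 1.62²/2 = 4.1224 m².
Resultant F = γ·h_c·A = 9.81 × 6.75755 × 4.1224 = 273.28 kN.

F ≈ 273 kN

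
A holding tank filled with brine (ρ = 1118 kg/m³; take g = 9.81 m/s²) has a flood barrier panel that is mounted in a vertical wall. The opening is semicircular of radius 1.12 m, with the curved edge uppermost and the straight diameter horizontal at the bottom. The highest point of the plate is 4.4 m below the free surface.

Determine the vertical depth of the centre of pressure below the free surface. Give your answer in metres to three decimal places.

h_p = 5.062 m

γ = ρg = 1118 × 9.81 / 1000 = 10.96758 kN/m³.
The centroid lies 4r/(3π) = 0.475343 m above the diameter, so r − 4r/(3π) = 1.12 − 0.475343 = 0.644657 m below the topmost point, so the centroid depth is h_c = 4.4 + 0.644657 = 5.04466 m.
A = πr²/2 = π × 1.12²/2 = 1.97041 m².
Resultant F = γ·h_c·A = 10.96758 × 5.04466 × 1.97041 = 109.018 kN.
I_c = (π/8 − 8/(9π))·r⁴ = 0.109757 × 1.12⁴ = 0.172705 m⁴.
Centre of pressure: y_p = y_c + I_c/(y_c·A) = 5.04466 + 0.172705/(5.04466 × 1.97041) = 5.04466 + 0.0173747 = 5.06203 m along the plane.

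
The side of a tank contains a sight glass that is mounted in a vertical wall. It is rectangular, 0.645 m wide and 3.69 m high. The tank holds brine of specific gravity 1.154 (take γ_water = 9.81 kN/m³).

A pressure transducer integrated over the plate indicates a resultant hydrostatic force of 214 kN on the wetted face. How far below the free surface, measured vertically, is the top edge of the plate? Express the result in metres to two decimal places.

γ = 1.154 × 9.81 = 11.32074 kN/m³.
A = 0.645 × 3.69 = 2.38005 m².
From F = γ·h_c·A, the centroid depth is h_c = 214/(11.32074 × 2.38005) = 7.94242 m.
The centroid lies 3.69/2 = 1.845 m below the top edge, so the top edge sits at h_top = 7.94242 − 1.845 = 6.09742 m below the surface.

d_top ≈ 6.10 m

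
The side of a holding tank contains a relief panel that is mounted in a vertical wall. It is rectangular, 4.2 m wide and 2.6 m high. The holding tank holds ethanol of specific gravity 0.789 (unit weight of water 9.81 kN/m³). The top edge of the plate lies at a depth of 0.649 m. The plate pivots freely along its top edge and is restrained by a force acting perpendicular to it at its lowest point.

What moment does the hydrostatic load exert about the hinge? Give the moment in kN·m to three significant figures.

γ = 0.789 × 9.81 = 7.74009 kN/m³.
The centroid lies 2.6/2 = 1.3 m below the top edge, so the centroid depth is h_c = 0.649 + 1.3 = 1.949 m.
A = 4.2 × 2.6 = 10.92 m².
Resultant F = γ·h_c·A = 7.74009 × 1.949 × 10.92 = 164.733 kN.
I_c = b·h³/12 = 4.2 × 2.6³/12 = 6.1516 m⁴.
Centre of pressure: y_p = y_c + I_c/(y_c·A) = 1.949 + 6.1516/(1.949 × 10.92) = 1.949 + 0.289037 = 2.23804 m along the plane.
The resultant acts 1.3 + 0.289037 = 1.58904 m (along the plate) below the hinge at the top edge, so the moment about the hinge is M = F × 1.58904 = 164.733 × 1.58904 = 261.767 kN·m.

M ≈ 262 kN·m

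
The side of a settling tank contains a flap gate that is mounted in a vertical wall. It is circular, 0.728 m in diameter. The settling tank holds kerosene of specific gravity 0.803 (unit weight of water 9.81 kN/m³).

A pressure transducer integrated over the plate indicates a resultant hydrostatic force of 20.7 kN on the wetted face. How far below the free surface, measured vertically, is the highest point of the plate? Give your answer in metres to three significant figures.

d_top ≈ 5.95 m

γ = 0.803 × 9.81 = 7.87743 kN/m³.
A = π(0.364)² = 0.416248 m².
From F = γ·h_c·A, the centroid depth is h_c = 20.7/(7.87743 × 0.416248) = 6.31297 m.
The centroid is at the centre, 0.364 m below the top of the plate, so the highest point sits at h_top = 6.31297 − 0.364 = 5.94897 m below the surface.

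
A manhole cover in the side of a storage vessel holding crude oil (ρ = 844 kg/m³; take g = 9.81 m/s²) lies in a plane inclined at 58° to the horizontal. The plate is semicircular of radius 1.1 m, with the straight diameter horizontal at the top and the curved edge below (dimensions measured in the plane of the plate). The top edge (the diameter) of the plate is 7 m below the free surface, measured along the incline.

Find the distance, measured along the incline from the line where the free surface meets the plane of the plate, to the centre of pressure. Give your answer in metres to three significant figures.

y_p = 7.48 m

γ = ρg = 844 × 9.81 / 1000 = 8.27964 kN/m³.
Let θ = 58° be the plate's angle to the horizontal; measure y along the incline from where the plane meets the free surface. Vertical depth h = y·sinθ with sinθ = 0.848048.
The centroid of a semicircle lies 4r/(3π) = 0.466854 m from the diameter, here below the top edge, so y_c = 7 + 0.466854 = 7.46685 m and h_c = 7.46685 × 0.848048 = 6.33225 m.
A = πr²/2 = π × 1.1²/2 = 1.90066 m².
Resultant F = γ·h_c·A = 8.27964 × 6.33225 × 1.90066 = 99.6492 kN.
I_c = (π/8 − 8/(9π))·r⁴ = 0.109757 × 1.1⁴ = 0.160695 m⁴.
Centre of pressure: y_p = y_c + I_c/(y_c·A) = 7.46685 + 0.160695/(7.46685 × 1.90066) = 7.46685 + 0.011323 = 7.47817 m along the plane.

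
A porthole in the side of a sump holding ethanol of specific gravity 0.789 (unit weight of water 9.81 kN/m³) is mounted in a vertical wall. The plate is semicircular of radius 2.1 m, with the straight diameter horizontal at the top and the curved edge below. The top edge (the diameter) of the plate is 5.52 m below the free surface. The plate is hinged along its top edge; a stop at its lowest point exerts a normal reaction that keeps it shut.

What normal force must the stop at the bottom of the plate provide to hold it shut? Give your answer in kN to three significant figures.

P ≈ 154 kN

γ = 0.789 × 9.81 = 7.74009 kN/m³.
The centroid of a semicircle lies 4r/(3π) = 0.891268 m from the diameter, here below the top edge, so the centroid depth is h_c = 5.52 + 0.891268 = 6.41127 m.
A = πr²/2 = π × 2.1²/2 = 6.92721 m².
Resultant F = γ·h_c·A = 7.74009 × 6.41127 × 6.92721 = 343.755 kN.
I_c = (π/8 − 8/(9π))·r⁴ = 0.109757 × 2.1⁴ = 2.13457 m⁴.
Centre of pressure: y_p = y_c + I_c/(y_c·A) = 6.41127 + 2.13457/(6.41127 × 6.92721) = 6.41127 + 0.0480627 = 6.45933 m along the plane.
The resultant acts 0.891268 + 0.0480627 = 0.939331 m (along the plate) below the hinge at the top edge, so the moment about the hinge is M = F × 0.939331 = 343.755 × 0.939331 = 322.9 kN·m.
A normal force at the bottom, 2.1 m from the hinge, must supply this moment: P = 322.9/2.1 = 153.762 kN.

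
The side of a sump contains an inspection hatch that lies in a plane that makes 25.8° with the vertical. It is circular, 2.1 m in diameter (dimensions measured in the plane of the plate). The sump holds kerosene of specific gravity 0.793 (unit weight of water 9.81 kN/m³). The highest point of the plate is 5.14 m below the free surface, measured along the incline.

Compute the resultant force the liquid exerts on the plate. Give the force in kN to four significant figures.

F ≈ 150.2 kN

γ = 0.793 × 9.81 = 7.77933 kN/m³.
The plate makes 25.8° with the vertical, i.e. θ = 90° − 25.8° = 64.2° to the horizontal. Measuring y along the incline from the free-surface line, vertical depth h = y·sinθ with sinθ = 0.900319.
The centroid is at the centre, 1.05 m below the top of the plate, so y_c = 5.14 + 1.05 = 6.19 m and h_c = 6.19 × 0.900319 = 5.57297 m.
A = π(1.05)² = 3.46361 m².
Resultant F = γ·h_c·A = 7.77933 × 5.57297 × 3.46361 = 150.161 kN.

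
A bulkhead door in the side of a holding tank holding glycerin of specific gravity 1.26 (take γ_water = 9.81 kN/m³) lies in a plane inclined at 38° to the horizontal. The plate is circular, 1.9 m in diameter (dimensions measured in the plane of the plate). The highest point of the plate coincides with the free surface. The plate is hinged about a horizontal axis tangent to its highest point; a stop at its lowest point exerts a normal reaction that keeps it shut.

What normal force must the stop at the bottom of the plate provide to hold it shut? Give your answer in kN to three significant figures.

γ = 1.26 × 9.81 = 12.3606 kN/m³.
Let θ = 38° be the plate's angle to the horizontal; measure y along the incline from where the plane meets the free surface. Vertical depth h = y·sinθ with sinθ = 0.615661.
The centroid is at the centre, 0.95 m below the top of the plate, so y_c = 0.95 m and h_c = 0.95 × 0.615661 = 0.584878 m.
A = π(0.95)² = 2.83529 m².
Resultant F = γ·h_c·A = 12.3606 × 0.584878 × 2.83529 = 20.4976 kN.
I_c = πr⁴/4 = π × 0.95⁴/4 = 0.639712 m⁴.
Centre of pressure: y_p = y_c + I_c/(y_c·A) = 0.95 + 0.639712/(0.95 × 2.83529) = 0.95 + 0.2375 = 1.1875 m along the plane.
The resultant acts 0.95 + 0.2375 = 1.1875 m (along the plate) below the hinge at the top edge, so the moment about the hinge is M = F × 1.1875 = 20.4976 × 1.1875 = 24.3409 kN·m.
A normal force at the bottom, 1.9 m from the hinge, must supply this moment: P = 24.3409/1.9 = 12.811 kN.

P ≈ 12.8 kN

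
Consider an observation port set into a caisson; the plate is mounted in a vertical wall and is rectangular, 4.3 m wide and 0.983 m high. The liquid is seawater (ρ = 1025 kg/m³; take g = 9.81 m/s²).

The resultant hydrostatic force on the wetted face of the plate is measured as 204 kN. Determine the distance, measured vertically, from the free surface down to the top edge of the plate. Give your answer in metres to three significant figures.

d_top ≈ 4.31 m

γ = ρg = 1025 × 9.81 / 1000 = 10.05525 kN/m³.
A = 4.3 × 0.983 = 4.2269 m².
From F = γ·h_c·A, the centroid depth is h_c = 204/(10.05525 × 4.2269) = 4.79971 m.
The centroid lies 0.983/2 = 0.4915 m below the top edge, so the top edge sits at h_top = 4.79971 − 0.4915 = 4.30821 m below the surface.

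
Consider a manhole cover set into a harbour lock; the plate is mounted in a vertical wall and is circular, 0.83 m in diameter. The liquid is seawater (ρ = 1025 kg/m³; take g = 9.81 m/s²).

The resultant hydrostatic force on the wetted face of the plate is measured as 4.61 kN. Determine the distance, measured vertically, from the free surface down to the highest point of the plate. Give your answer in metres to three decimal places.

γ = ρg = 1025 × 9.81 / 1000 = 10.05525 kN/m³.
A = π(0.415)² = 0.541061 m².
From F = γ·h_c·A, the centroid depth is h_c = 4.61/(10.05525 × 0.541061) = 0.847348 m.
The centroid is at the centre, 0.415 m below the top of the plate, so the highest point sits at h_top = 0.847348 − 0.415 = 0.432348 m below the surface.

d_top ≈ 0.432 m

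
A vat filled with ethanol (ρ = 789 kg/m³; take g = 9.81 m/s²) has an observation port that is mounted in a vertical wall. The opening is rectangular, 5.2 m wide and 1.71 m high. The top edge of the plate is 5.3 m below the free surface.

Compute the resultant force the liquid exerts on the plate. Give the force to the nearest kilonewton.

F ≈ 424 kN

γ = ρg = 789 × 9.81 / 1000 = 7.74009 kN/m³.
The centroid lies 1.71/2 = 0.855 m below the top edge, so the centroid depth is h_c = 5.3 + 0.855 = 6.155 m.
A = 5.2 × 1.71 = 8.892 m².
Resultant F = γ·h_c·A = 7.74009 × 6.155 × 8.892 = 423.617 kN.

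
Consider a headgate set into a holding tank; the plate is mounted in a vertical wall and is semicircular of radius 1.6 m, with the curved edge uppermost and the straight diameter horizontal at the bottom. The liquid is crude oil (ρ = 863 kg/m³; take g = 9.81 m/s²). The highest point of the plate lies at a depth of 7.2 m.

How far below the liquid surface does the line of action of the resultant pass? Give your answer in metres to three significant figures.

γ = ρg = 863 × 9.81 / 1000 = 8.46603 kN/m³.
The centroid lies 4r/(3π) = 0.679061 m above the diameter, so r − 4r/(3π) = 1.6 − 0.679061 = 0.920939 m below the topmost point, so the centroid depth is h_c = 7.2 + 0.920939 = 8.12094 m.
A = πr²/2 = π × 1.6²/2 = 4.02124 m².
Resultant F = γ·h_c·A = 8.46603 × 8.12094 × 4.02124 = 276.469 kN.
I_c = (π/8 − 8/(9π))·r⁴ = 0.109757 × 1.6⁴ = 0.719303 m⁴.
Centre of pressure: y_p = y_c + I_c/(y_c·A) = 8.12094 + 0.719303/(8.12094 × 4.02124) = 8.12094 + 0.0220265 = 8.14297 m along the plane.

h_p = 8.14 m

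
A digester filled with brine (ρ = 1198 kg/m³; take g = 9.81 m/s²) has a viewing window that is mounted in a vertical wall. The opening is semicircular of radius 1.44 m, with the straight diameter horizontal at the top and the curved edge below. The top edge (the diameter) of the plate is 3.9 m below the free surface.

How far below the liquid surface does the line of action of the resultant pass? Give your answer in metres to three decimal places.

γ = ρg = 1198 × 9.81 / 1000 = 11.75238 kN/m³.
The centroid of a semicircle lies 4r/(3π) = 0.611155 m from the diameter, here below the top edge, so the centroid depth is h_c = 3.9 + 0.611155 = 4.51115 m.
A = πr²/2 = π × 1.44²/2 = 3.2572 m².
Resultant F = γ·h_c·A = 11.75238 × 4.51115 × 3.2572 = 172.686 kN.
I_c = (π/8 − 8/(9π))·r⁴ = 0.109757 × 1.44⁴ = 0.471935 m⁴.
Centre of pressure: y_p = y_c + I_c/(y_c·A) = 4.51115 + 0.471935/(4.51115 × 3.2572) = 4.51115 + 0.0321181 = 4.54327 m along the plane.

h_p = 4.543 m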